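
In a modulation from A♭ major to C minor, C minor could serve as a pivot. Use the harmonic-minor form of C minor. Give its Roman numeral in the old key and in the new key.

iii in A♭ major; i in C minor

The scale of A♭ major is A♭ B♭ C D♭ E♭ F G; C is degree 3, and the triad built there (C-E♭-G) is minor, so it is iii.
The scale of C minor (harmonic minor) is C D E♭ F G A♭ B; C is degree 1, and the triad built there (C-E♭-G) is minor, so it is i.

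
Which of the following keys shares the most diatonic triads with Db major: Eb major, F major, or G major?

Triads of Db major: Db major (I), Eb minor (ii), F minor (iii), Gb major (IV), Ab major (V), Bb minor (vi), C diminished (vii°).
Eb major shares 2: Fm, Ab.
F major shares 0: none.
G major shares 0: none.
The most common triads (2) are shared with Eb major.

Eb major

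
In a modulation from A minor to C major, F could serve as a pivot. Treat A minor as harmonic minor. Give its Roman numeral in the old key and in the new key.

VI in A minor; IV in C major

The scale of A minor (harmonic minor) is A B C D E F G#; F is degree 6, and the triad built there (F-A-C) is major, so it is VI.
The scale of C major is C D E F G A B; F is degree 4, and the triad built there (F-A-C) is major, so it is IV.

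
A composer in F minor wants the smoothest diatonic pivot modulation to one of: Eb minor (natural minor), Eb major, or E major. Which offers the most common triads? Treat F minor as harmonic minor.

Eb minor

Triads of F minor (harmonic minor): Fm (i), Gdim (ii°), Abaug (III+), Bbm (iv), C (V), Db (VI), Edim (vii°).
Eb minor (natural minor) shares 2: Bbm, Db.
Eb major shares 1: Fm.
E major shares 0: none.
The most common triads (2) are shared with Eb minor.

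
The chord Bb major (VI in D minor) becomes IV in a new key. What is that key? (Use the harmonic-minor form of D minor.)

F major

The numeral IV denotes a major triad on scale degree 4. With Bb on degree 4, the tonic of the new key is F.
Degree 4 carries a major triad in major keys, so the destination is F major.
Check: the diatonic triads of F major are F (I), Gm (ii), Am (iii), Bb (IV), C (V), Dm (vi), Edim (vii°) — Bb major is indeed IV.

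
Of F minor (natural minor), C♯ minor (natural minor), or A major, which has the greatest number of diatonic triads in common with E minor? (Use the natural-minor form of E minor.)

A major

Triads of E minor (natural minor): E minor (i), F♯ diminished (ii°), G major (III), A minor (iv), B minor (v), C major (VI), D major (VII).
F minor (natural minor) shares 0: none.
C♯ minor (natural minor) shares 0: none.
A major shares 2: Bm, D.
The most common triads (2) are shared with A major.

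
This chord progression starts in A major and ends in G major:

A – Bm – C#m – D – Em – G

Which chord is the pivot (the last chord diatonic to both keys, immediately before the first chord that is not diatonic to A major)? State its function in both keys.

D — IV in A major, V in G major

Chords diatonic to A major: A, Bm, C#m, D, E, F#m, G#dim.
Reading the progression, the first chord not in that set is Em, so the modulation leaves A major there.
The chord immediately before Em is D, which is diatonic to both keys: IV in A major and V in G major.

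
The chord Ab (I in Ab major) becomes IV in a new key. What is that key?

Eb major

The numeral IV denotes a major triad on scale degree 4. With Ab on degree 4, the tonic of the new key is Eb.
Degree 4 carries a major triad in major keys, so the destination is Eb major.
Check: the diatonic triads of Eb major are Eb (I), Fm (ii), Gm (iii), Ab (IV), Bb (V), Cm (vi), Ddim (vii°) — Ab is indeed IV.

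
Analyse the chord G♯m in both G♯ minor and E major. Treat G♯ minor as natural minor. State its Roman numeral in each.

i in G♯ minor; iii in E major

The scale of G♯ minor (natural minor) is G♯ A♯ B C♯ D♯ E F♯; G♯ is degree 1, and the triad built there (G♯-B-D♯) is minor, so it is i.
The scale of E major is E F♯ G♯ A B C♯ D♯; G♯ is degree 3, and the triad built there (G♯-B-D♯) is minor, so it is iii.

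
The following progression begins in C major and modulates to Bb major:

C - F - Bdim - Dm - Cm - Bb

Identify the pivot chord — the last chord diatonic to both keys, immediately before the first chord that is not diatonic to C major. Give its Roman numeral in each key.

Dm — ii in C major, iii in Bb major

Chords diatonic to C major: C, Dm, Em, F, G, Am, Bdim.
Reading the progression, the first chord not in that set is Cm, so the modulation leaves C major there.
The chord immediately before Cm is Dm, which is diatonic to both keys: ii in C major and iii in Bb major.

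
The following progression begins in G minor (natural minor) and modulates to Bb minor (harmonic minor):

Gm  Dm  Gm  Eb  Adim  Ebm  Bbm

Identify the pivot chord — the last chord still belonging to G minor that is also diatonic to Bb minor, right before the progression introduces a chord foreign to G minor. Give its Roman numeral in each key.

Chords diatonic to G minor: Gm, Adim, Bb, Cm, Dm, Eb, F.
Reading the progression, the first chord not in that set is Ebm, so the modulation leaves G minor there.
The chord immediately before Ebm is Adim, which is diatonic to both keys: ii° in G minor and vii° in Bb minor.

Adim — ii° in G minor, vii° in Bb minor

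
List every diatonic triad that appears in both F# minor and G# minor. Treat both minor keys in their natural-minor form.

Triads in F# minor (natural minor): F#m (i), G#dim (ii°), A (III), Bm (iv), C#m (v), D (VI), E (VII).
Triads in G# minor (natural minor): G#m (i), A#dim (ii°), B (III), C#m (iv), D#m (v), E (VI), F# (VII).
Shared triads with their functions: C#m (v in F# minor, iv in G# minor); E (VII in F# minor, VI in G# minor).

C#m, E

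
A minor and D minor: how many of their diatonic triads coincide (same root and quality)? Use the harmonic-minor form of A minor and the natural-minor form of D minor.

Diatonic triads of A minor (harmonic minor): Am (i), Bdim (ii°), Caug (III+), Dm (iv), E (V), F (VI), G♯dim (vii°).
Diatonic triads of D minor (natural minor): Dm (i), Edim (ii°), F (III), Gm (iv), Am (v), B♭ (VI), C (VII).
Matching root and quality in both lists: Am, Dm, F.
That gives 3 common triads.

3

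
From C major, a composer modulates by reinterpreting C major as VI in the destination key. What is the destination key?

The numeral VI denotes a major triad on scale degree 6. With C on degree 6, the tonic of the new key is E.
Degree 6 carries a major triad in minor keys, so the destination is E minor.
Check: the diatonic triads of E minor (natural minor) are Em (i), F#dim (ii°), G (III), Am (iv), Bm (v), C (VI), D (VII) — C major is indeed VI.

E minor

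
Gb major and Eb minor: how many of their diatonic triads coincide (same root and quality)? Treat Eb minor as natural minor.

Diatonic triads of Gb major: Gb (I), Abm (ii), Bbm (iii), Cb (IV), Db (V), Ebm (vi), Fdim (vii°).
Diatonic triads of Eb minor (natural minor): Ebm (i), Fdim (ii°), Gb (III), Abm (iv), Bbm (v), Cb (VI), Db (VII).
Matching root and quality in both lists: Gb, Abm, Bbm, Cb, Db, Ebm, Fdim.
That gives 7 common triads.

7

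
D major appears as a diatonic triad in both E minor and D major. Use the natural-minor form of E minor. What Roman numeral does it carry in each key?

The scale of E minor (natural minor) is E F♯ G A B C D; D is degree 7, and the triad built there (D-F♯-A) is major, so it is VII.
The scale of D major is D E F♯ G A B C♯; D is degree 1, and the triad built there (D-F♯-A) is major, so it is I.

VII in E minor; I in D major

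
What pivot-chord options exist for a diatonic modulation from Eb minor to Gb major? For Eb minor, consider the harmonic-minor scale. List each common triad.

Ebm, Fdim, Abm, Cb

Triads in Eb minor (harmonic minor): Eb minor (i), F diminished (ii°), Gb augmented (III+), Ab minor (iv), Bb major (V), Cb major (VI), D diminished (vii°).
Triads in Gb major: Gb major (I), Ab minor (ii), Bb minor (iii), Cb major (IV), Db major (V), Eb minor (vi), F diminished (vii°).
Shared triads with their functions: Eb minor (i in Eb minor, vi in Gb major); F diminished (ii° in Eb minor, vii° in Gb major); Ab minor (iv in Eb minor, ii in Gb major); Cb major (VI in Eb minor, IV in Gb major).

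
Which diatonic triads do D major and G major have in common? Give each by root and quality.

Triads in D major: D (I), Em (ii), F#m (iii), G (IV), A (V), Bm (vi), C#dim (vii°).
Triads in G major: G (I), Am (ii), Bm (iii), C (IV), D (V), Em (vi), F#dim (vii°).
Shared triads with their functions: D (I in D major, V in G major); Em (ii in D major, vi in G major); G (IV in D major, I in G major); Bm (vi in D major, iii in G major).

D, Em, G, Bm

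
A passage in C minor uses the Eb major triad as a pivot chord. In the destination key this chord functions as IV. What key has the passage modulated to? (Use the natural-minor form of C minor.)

Bb major

The numeral IV denotes a major triad on scale degree 4. With Eb on degree 4, the tonic of the new key is Bb.
Degree 4 carries a major triad in major keys, so the destination is Bb major.
Check: the diatonic triads of Bb major are Bb (I), Cm (ii), Dm (iii), Eb (IV), F (V), Gm (vi), Adim (vii°) — Eb major is indeed IV.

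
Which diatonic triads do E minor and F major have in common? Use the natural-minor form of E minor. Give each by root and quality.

Triads in E minor (natural minor): E minor (i), F# diminished (ii°), G major (III), A minor (iv), B minor (v), C major (VI), D major (VII).
Triads in F major: F major (I), G minor (ii), A minor (iii), Bb major (IV), C major (V), D minor (vi), E diminished (vii°).
Shared triads with their functions: A minor (iv in E minor, iii in F major); C major (VI in E minor, V in F major).

Am, C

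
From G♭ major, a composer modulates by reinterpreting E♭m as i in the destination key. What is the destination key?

The numeral i denotes a minor triad on scale degree 1. With E♭ on degree 1, the tonic of the new key is E♭.
Degree 1 carries a minor triad in minor keys, so the destination is E♭ minor.
Check: the diatonic triads of E♭ minor (natural minor) are E♭m (i), Fdim (ii°), G♭ (III), A♭m (iv), B♭m (v), C♭ (VI), D♭ (VII) — E♭m is indeed i.

E♭ minor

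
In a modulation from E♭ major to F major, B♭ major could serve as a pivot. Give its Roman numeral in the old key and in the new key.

The scale of E♭ major is E♭ F G A♭ B♭ C D; B♭ is degree 5, and the triad built there (B♭-D-F) is major, so it is V.
The scale of F major is F G A B♭ C D E; B♭ is degree 4, and the triad built there (B♭-D-F) is major, so it is IV.

V in E♭ major; IV in F major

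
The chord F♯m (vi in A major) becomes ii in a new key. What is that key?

The numeral ii denotes a minor triad on scale degree 2. With F♯ on degree 2, the tonic of the new key is E.
Degree 2 carries a minor triad in major keys, so the destination is E major.
Check: the diatonic triads of E major are E (I), F♯m (ii), G♯m (iii), A (IV), B (V), C♯m (vi), D♯dim (vii°) — F♯m is indeed ii.

E major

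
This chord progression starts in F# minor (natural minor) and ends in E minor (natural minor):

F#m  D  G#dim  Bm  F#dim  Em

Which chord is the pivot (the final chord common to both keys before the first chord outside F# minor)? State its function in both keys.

Chords diatonic to F# minor: F#m, G#dim, A, Bm, C#m, D, E.
Reading the progression, the first chord not in that set is F#dim, so the modulation leaves F# minor there.
The chord immediately before F#dim is Bm, which is diatonic to both keys: iv in F# minor and v in E minor.

Bm — iv in F# minor, v in E minor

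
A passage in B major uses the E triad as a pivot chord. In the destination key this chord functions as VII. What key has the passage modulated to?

F# minor

The numeral VII denotes a major triad on scale degree 7. With E on degree 7, the tonic of the new key is F#.
Degree 7 carries a major triad in natural-minor keys, so the destination is F# minor.
Check: the diatonic triads of F# minor (natural minor) are F#m (i), G#dim (ii°), A (III), Bm (iv), C#m (v), D (VI), E (VII) — E is indeed VII.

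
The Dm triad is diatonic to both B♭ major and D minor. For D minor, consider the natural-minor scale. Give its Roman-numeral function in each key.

The scale of B♭ major is B♭ C D E♭ F G A; D is degree 3, and the triad built there (D-F-A) is minor, so it is iii.
The scale of D minor (natural minor) is D E F G A B♭ C; D is degree 1, and the triad built there (D-F-A) is minor, so it is i.

iii in B♭ major; i in D minor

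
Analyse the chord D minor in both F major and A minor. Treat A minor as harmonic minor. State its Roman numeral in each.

The scale of F major is F G A Bb C D E; D is degree 6, and the triad built there (D-F-A) is minor, so it is vi.
The scale of A minor (harmonic minor) is A B C D E F G#; D is degree 4, and the triad built there (D-F-A) is minor, so it is iv.

vi in F major; iv in A minor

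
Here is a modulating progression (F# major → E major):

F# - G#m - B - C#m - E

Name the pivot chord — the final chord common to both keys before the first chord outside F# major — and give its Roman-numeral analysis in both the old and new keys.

B — IV in F# major, V in E major

Chords diatonic to F# major: F#, G#m, A#m, B, C#, D#m, E#dim.
Reading the progression, the first chord not in that set is C#m, so the modulation leaves F# major there.
The chord immediately before C#m is B, which is diatonic to both keys: IV in F# major and V in E major.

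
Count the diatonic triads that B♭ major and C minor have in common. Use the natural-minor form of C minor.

Diatonic triads of B♭ major: B♭ (I), Cm (ii), Dm (iii), E♭ (IV), F (V), Gm (vi), Adim (vii°).
Diatonic triads of C minor (natural minor): Cm (i), Ddim (ii°), E♭ (III), Fm (iv), Gm (v), A♭ (VI), B♭ (VII).
Matching root and quality in both lists: B♭, Cm, E♭, Gm.
That gives 4 common triads.

4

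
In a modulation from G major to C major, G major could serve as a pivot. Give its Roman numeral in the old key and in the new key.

I in G major; V in C major

The scale of G major is G A B C D E F#; G is degree 1, and the triad built there (G-B-D) is major, so it is I.
The scale of C major is C D E F G A B; G is degree 5, and the triad built there (G-B-D) is major, so it is V.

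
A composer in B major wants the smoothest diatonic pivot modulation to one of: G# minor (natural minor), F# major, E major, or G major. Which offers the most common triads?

Triads of B major: B major (I), C# minor (ii), D# minor (iii), E major (IV), F# major (V), G# minor (vi), A# diminished (vii°).
G# minor (natural minor) shares 7: B, C#m, D#m, E, F#, G#m, A#dim.
F# major shares 4: B, D#m, F#, G#m.
E major shares 4: B, C#m, E, G#m.
G major shares 0: none.
The most common triads (7) are shared with G# minor.

G# minor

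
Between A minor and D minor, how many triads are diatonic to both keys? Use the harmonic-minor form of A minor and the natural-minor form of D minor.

3

Diatonic triads of A minor (harmonic minor): A minor (i), B diminished (ii°), C augmented (III+), D minor (iv), E major (V), F major (VI), G# diminished (vii°).
Diatonic triads of D minor (natural minor): D minor (i), E diminished (ii°), F major (III), G minor (iv), A minor (v), Bb major (VI), C major (VII).
Matching root and quality in both lists: A minor, D minor, F major.
That gives 3 common triads.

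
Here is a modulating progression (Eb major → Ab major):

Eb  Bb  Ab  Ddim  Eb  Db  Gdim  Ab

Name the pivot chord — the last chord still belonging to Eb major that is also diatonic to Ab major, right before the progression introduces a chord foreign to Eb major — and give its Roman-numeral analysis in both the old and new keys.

Eb — I in Eb major, V in Ab major

Chords diatonic to Eb major: Eb, Fm, Gm, Ab, Bb, Cm, Ddim.
Reading the progression, the first chord not in that set is Db, so the modulation leaves Eb major there.
The chord immediately before Db is Eb, which is diatonic to both keys: I in Eb major and V in Ab major.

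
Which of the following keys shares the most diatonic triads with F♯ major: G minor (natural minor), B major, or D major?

Triads of F♯ major: F♯ (I), G♯m (ii), A♯m (iii), B (IV), C♯ (V), D♯m (vi), E♯dim (vii°).
G minor (natural minor) shares 0: none.
B major shares 4: F♯, G♯m, B, D♯m.
D major shares 0: none.
The most common triads (4) are shared with B major.

B major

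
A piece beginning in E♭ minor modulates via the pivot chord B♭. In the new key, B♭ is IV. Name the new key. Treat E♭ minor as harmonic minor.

F major

The numeral IV denotes a major triad on scale degree 4. With B♭ on degree 4, the tonic of the new key is F.
Degree 4 carries a major triad in major keys, so the destination is F major.
Check: the diatonic triads of F major are F (I), Gm (ii), Am (iii), B♭ (IV), C (V), Dm (vi), Edim (vii°) — B♭ is indeed IV.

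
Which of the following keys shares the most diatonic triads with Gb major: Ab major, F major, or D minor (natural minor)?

Ab major

Triads of Gb major: Gb major (I), Ab minor (ii), Bb minor (iii), Cb major (IV), Db major (V), Eb minor (vi), F diminished (vii°).
Ab major shares 2: Bbm, Db.
F major shares 0: none.
D minor (natural minor) shares 0: none.
The most common triads (2) are shared with Ab major.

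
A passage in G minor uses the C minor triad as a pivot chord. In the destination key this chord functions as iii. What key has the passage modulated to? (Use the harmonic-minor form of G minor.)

A♭ major

The numeral iii denotes a minor triad on scale degree 3. With C on degree 3, the tonic of the new key is A♭.
Degree 3 carries a minor triad in major keys, so the destination is A♭ major.
Check: the diatonic triads of A♭ major are A♭ (I), B♭m (ii), Cm (iii), D♭ (IV), E♭ (V), Fm (vi), Gdim (vii°) — C minor is indeed iii.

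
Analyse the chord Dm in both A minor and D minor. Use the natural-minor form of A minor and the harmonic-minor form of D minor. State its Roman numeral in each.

The scale of A minor (natural minor) is A B C D E F G; D is degree 4, and the triad built there (D-F-A) is minor, so it is iv.
The scale of D minor (harmonic minor) is D E F G A Bb C#; D is degree 1, and the triad built there (D-F-A) is minor, so it is i.

iv in A minor; i in D minor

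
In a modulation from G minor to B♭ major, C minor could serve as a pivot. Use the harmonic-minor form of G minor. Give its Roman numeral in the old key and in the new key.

iv in G minor; ii in B♭ major

The scale of G minor (harmonic minor) is G A B♭ C D E♭ F♯; C is degree 4, and the triad built there (C-E♭-G) is minor, so it is iv.
The scale of B♭ major is B♭ C D E♭ F G A; C is degree 2, and the triad built there (C-E♭-G) is minor, so it is ii.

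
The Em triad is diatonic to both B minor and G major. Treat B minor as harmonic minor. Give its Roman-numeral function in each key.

The scale of B minor (harmonic minor) is B C# D E F# G A#; E is degree 4, and the triad built there (E-G-B) is minor, so it is iv.
The scale of G major is G A B C D E F#; E is degree 6, and the triad built there (E-G-B) is minor, so it is vi.

iv in B minor; vi in G major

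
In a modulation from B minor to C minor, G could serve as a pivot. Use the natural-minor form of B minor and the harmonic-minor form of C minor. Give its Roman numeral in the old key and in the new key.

The scale of B minor (natural minor) is B C# D E F# G A; G is degree 6, and the triad built there (G-B-D) is major, so it is VI.
The scale of C minor (harmonic minor) is C D Eb F G Ab B; G is degree 5, and the triad built there (G-B-D) is major, so it is V.

VI in B minor; V in C minor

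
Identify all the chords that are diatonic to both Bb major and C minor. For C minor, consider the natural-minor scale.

Triads in Bb major: Bb major (I), C minor (ii), D minor (iii), Eb major (IV), F major (V), G minor (vi), A diminished (vii°).
Triads in C minor (natural minor): C minor (i), D diminished (ii°), Eb major (III), F minor (iv), G minor (v), Ab major (VI), Bb major (VII).
Shared triads with their functions: Bb major (I in Bb major, VII in C minor); C minor (ii in Bb major, i in C minor); Eb major (IV in Bb major, III in C minor); G minor (vi in Bb major, v in C minor).

Bb, Cm, Eb, Gm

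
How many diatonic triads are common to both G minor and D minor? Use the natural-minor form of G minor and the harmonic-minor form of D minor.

3

Diatonic triads of G minor (natural minor): Gm (i), Adim (ii°), Bb (III), Cm (iv), Dm (v), Eb (VI), F (VII).
Diatonic triads of D minor (harmonic minor): Dm (i), Edim (ii°), Faug (III+), Gm (iv), A (V), Bb (VI), C#dim (vii°).
Matching root and quality in both lists: Gm, Bb, Dm.
That gives 3 common triads.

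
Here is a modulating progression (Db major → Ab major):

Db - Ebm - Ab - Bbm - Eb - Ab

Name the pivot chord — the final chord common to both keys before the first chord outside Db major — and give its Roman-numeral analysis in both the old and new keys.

Chords diatonic to Db major: Db, Ebm, Fm, Gb, Ab, Bbm, Cdim.
Reading the progression, the first chord not in that set is Eb, so the modulation leaves Db major there.
The chord immediately before Eb is Bbm, which is diatonic to both keys: vi in Db major and ii in Ab major.

Bbm — vi in Db major, ii in Ab major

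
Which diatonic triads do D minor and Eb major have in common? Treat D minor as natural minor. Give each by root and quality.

Gm, Bb

Triads in D minor (natural minor): D minor (i), E diminished (ii°), F major (III), G minor (iv), A minor (v), Bb major (VI), C major (VII).
Triads in Eb major: Eb major (I), F minor (ii), G minor (iii), Ab major (IV), Bb major (V), C minor (vi), D diminished (vii°).
Shared triads with their functions: G minor (iv in D minor, iii in Eb major); Bb major (VI in D minor, V in Eb major).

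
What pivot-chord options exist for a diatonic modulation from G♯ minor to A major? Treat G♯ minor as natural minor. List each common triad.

Triads in G♯ minor (natural minor): G♯m (i), A♯dim (ii°), B (III), C♯m (iv), D♯m (v), E (VI), F♯ (VII).
Triads in A major: A (I), Bm (ii), C♯m (iii), D (IV), E (V), F♯m (vi), G♯dim (vii°).
Shared triads with their functions: C♯m (iv in G♯ minor, iii in A major); E (VI in G♯ minor, V in A major).

C♯m, E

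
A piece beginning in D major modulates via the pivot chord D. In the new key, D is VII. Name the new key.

E minor

The numeral VII denotes a major triad on scale degree 7. With D on degree 7, the tonic of the new key is E.
Degree 7 carries a major triad in natural-minor keys, so the destination is E minor.
Check: the diatonic triads of E minor (natural minor) are Em (i), F#dim (ii°), G (III), Am (iv), Bm (v), C (VI), D (VII) — D is indeed VII.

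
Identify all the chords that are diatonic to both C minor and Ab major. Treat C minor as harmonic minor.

Cm, Fm, Ab

Triads in C minor (harmonic minor): Cm (i), Ddim (ii°), Ebaug (III+), Fm (iv), G (V), Ab (VI), Bdim (vii°).
Triads in Ab major: Ab (I), Bbm (ii), Cm (iii), Db (IV), Eb (V), Fm (vi), Gdim (vii°).
Shared triads with their functions: Cm (i in C minor, iii in Ab major); Fm (iv in C minor, vi in Ab major); Ab (VI in C minor, I in Ab major).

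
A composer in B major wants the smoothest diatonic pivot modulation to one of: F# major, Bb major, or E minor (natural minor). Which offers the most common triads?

Triads of B major: B (I), C#m (ii), D#m (iii), E (IV), F# (V), G#m (vi), A#dim (vii°).
F# major shares 4: B, D#m, F#, G#m.
Bb major shares 0: none.
E minor (natural minor) shares 0: none.
The most common triads (4) are shared with F# major.

F# major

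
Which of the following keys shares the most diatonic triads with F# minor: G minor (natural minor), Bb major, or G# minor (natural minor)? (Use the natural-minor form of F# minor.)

G# minor

Triads of F# minor (natural minor): F# minor (i), G# diminished (ii°), A major (III), B minor (iv), C# minor (v), D major (VI), E major (VII).
G minor (natural minor) shares 0: none.
Bb major shares 0: none.
G# minor (natural minor) shares 2: C#m, E.
The most common triads (2) are shared with G# minor.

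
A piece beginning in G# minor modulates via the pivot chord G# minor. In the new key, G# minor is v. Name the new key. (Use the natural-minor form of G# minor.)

C# minor

The numeral v denotes a minor triad on scale degree 5. With G# on degree 5, the tonic of the new key is C#.
Degree 5 carries a minor triad in natural-minor keys, so the destination is C# minor.
Check: the diatonic triads of C# minor (natural minor) are C#m (i), D#dim (ii°), E (III), F#m (iv), G#m (v), A (VI), B (VII) — G# minor is indeed v.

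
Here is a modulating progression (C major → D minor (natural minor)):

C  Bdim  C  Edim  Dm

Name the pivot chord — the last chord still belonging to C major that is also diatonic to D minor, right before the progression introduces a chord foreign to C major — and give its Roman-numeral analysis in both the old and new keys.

Chords diatonic to C major: C, Dm, Em, F, G, Am, Bdim.
Reading the progression, the first chord not in that set is Edim, so the modulation leaves C major there.
The chord immediately before Edim is C, which is diatonic to both keys: I in C major and VII in D minor.

C — I in C major, VII in D minor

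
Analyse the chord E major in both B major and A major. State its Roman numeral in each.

The scale of B major is B C# D# E F# G# A#; E is degree 4, and the triad built there (E-G#-B) is major, so it is IV.
The scale of A major is A B C# D E F# G#; E is degree 5, and the triad built there (E-G#-B) is major, so it is V.

IV in B major; V in A major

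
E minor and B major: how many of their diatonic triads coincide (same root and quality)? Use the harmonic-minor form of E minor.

1

Diatonic triads of E minor (harmonic minor): E minor (i), F# diminished (ii°), G augmented (III+), A minor (iv), B major (V), C major (VI), D# diminished (vii°).
Diatonic triads of B major: B major (I), C# minor (ii), D# minor (iii), E major (IV), F# major (V), G# minor (vi), A# diminished (vii°).
Matching root and quality in both lists: B major.
That gives 1 common triad.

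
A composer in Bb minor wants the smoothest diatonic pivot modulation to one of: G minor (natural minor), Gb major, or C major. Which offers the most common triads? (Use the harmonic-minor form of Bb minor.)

Gb major

Triads of Bb minor (harmonic minor): Bb minor (i), C diminished (ii°), Db augmented (III+), Eb minor (iv), F major (V), Gb major (VI), A diminished (vii°).
G minor (natural minor) shares 2: F, Adim.
Gb major shares 3: Bbm, Ebm, Gb.
C major shares 1: F.
The most common triads (3) are shared with Gb major.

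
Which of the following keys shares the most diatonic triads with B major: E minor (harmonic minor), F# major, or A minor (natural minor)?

F# major

Triads of B major: B major (I), C# minor (ii), D# minor (iii), E major (IV), F# major (V), G# minor (vi), A# diminished (vii°).
E minor (harmonic minor) shares 1: B.
F# major shares 4: B, D#m, F#, G#m.
A minor (natural minor) shares 0: none.
The most common triads (4) are shared with F# major.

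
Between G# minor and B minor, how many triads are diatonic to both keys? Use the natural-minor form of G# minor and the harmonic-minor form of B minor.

2

Diatonic triads of G# minor (natural minor): G#m (i), A#dim (ii°), B (III), C#m (iv), D#m (v), E (VI), F# (VII).
Diatonic triads of B minor (harmonic minor): Bm (i), C#dim (ii°), Daug (III+), Em (iv), F# (V), G (VI), A#dim (vii°).
Matching root and quality in both lists: A#dim, F#.
That gives 2 common triads.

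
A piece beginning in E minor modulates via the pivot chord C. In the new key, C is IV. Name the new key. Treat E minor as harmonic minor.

G major

The numeral IV denotes a major triad on scale degree 4. With C on degree 4, the tonic of the new key is G.
Degree 4 carries a major triad in major keys, so the destination is G major.
Check: the diatonic triads of G major are G (I), Am (ii), Bm (iii), C (IV), D (V), Em (vi), F#dim (vii°) — C is indeed IV.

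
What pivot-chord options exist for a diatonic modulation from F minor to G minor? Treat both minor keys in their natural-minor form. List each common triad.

Cm, E♭

Triads in F minor (natural minor): F minor (i), G diminished (ii°), A♭ major (III), B♭ minor (iv), C minor (v), D♭ major (VI), E♭ major (VII).
Triads in G minor (natural minor): G minor (i), A diminished (ii°), B♭ major (III), C minor (iv), D minor (v), E♭ major (VI), F major (VII).
Shared triads with their functions: C minor (v in F minor, iv in G minor); E♭ major (VII in F minor, VI in G minor).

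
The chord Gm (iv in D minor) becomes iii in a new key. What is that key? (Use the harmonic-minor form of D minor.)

The numeral iii denotes a minor triad on scale degree 3. With G on degree 3, the tonic of the new key is E♭.
Degree 3 carries a minor triad in major keys, so the destination is E♭ major.
Check: the diatonic triads of E♭ major are E♭ (I), Fm (ii), Gm (iii), A♭ (IV), B♭ (V), Cm (vi), Ddim (vii°) — Gm is indeed iii.

E♭ major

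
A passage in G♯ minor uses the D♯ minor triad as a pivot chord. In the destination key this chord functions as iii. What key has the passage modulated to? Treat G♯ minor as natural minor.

B major

The numeral iii denotes a minor triad on scale degree 3. With D♯ on degree 3, the tonic of the new key is B.
Degree 3 carries a minor triad in major keys, so the destination is B major.
Check: the diatonic triads of B major are B (I), C♯m (ii), D♯m (iii), E (IV), F♯ (V), G♯m (vi), A♯dim (vii°) — D♯ minor is indeed iii.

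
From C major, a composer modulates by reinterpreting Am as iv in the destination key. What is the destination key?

The numeral iv denotes a minor triad on scale degree 4. With A on degree 4, the tonic of the new key is E.
Degree 4 carries a minor triad in minor keys, so the destination is E minor.
Check: the diatonic triads of E minor (natural minor) are Em (i), F#dim (ii°), G (III), Am (iv), Bm (v), C (VI), D (VII) — Am is indeed iv.

E minor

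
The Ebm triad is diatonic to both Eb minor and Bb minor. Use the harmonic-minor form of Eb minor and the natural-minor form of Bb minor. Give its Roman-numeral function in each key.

The scale of Eb minor (harmonic minor) is Eb F Gb Ab Bb Cb D; Eb is degree 1, and the triad built there (Eb-Gb-Bb) is minor, so it is i.
The scale of Bb minor (natural minor) is Bb C Db Eb F Gb Ab; Eb is degree 4, and the triad built there (Eb-Gb-Bb) is minor, so it is iv.

i in Eb minor; iv in Bb minor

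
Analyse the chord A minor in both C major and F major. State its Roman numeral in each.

The scale of C major is C D E F G A B; A is degree 6, and the triad built there (A-C-E) is minor, so it is vi.
The scale of F major is F G A Bb C D E; A is degree 3, and the triad built there (A-C-E) is minor, so it is iii.

vi in C major; iii in F major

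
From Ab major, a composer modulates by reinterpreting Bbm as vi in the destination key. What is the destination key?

The numeral vi denotes a minor triad on scale degree 6. With Bb on degree 6, the tonic of the new key is Db.
Degree 6 carries a minor triad in major keys, so the destination is Db major.
Check: the diatonic triads of Db major are Db (I), Ebm (ii), Fm (iii), Gb (IV), Ab (V), Bbm (vi), Cdim (vii°) — Bbm is indeed vi.

Db major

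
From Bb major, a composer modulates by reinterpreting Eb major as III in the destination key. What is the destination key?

The numeral III denotes a major triad on scale degree 3. With Eb on degree 3, the tonic of the new key is C.
Degree 3 carries a major triad in natural-minor keys, so the destination is C minor.
Check: the diatonic triads of C minor (natural minor) are Cm (i), Ddim (ii°), Eb (III), Fm (iv), Gm (v), Ab (VI), Bb (VII) — Eb major is indeed III.

C minor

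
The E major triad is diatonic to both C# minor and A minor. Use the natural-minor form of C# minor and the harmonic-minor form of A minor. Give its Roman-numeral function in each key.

The scale of C# minor (natural minor) is C# D# E F# G# A B; E is degree 3, and the triad built there (E-G#-B) is major, so it is III.
The scale of A minor (harmonic minor) is A B C D E F G#; E is degree 5, and the triad built there (E-G#-B) is major, so it is V.

III in C# minor; V in A minor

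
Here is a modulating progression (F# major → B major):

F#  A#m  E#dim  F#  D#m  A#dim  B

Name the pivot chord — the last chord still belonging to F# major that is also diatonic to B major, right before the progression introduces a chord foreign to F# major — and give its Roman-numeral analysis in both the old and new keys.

Chords diatonic to F# major: F#, G#m, A#m, B, C#, D#m, E#dim.
Reading the progression, the first chord not in that set is A#dim, so the modulation leaves F# major there.
The chord immediately before A#dim is D#m, which is diatonic to both keys: vi in F# major and iii in B major.

D#m — vi in F# major, iii in B major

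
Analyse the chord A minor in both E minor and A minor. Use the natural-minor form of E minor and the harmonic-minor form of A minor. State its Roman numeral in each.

iv in E minor; i in A minor

The scale of E minor (natural minor) is E F# G A B C D; A is degree 4, and the triad built there (A-C-E) is minor, so it is iv.
The scale of A minor (harmonic minor) is A B C D E F G#; A is degree 1, and the triad built there (A-C-E) is minor, so it is i.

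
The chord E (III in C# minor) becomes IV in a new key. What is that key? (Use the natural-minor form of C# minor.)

B major

The numeral IV denotes a major triad on scale degree 4. With E on degree 4, the tonic of the new key is B.
Degree 4 carries a major triad in major keys, so the destination is B major.
Check: the diatonic triads of B major are B (I), C#m (ii), D#m (iii), E (IV), F# (V), G#m (vi), A#dim (vii°) — E is indeed IV.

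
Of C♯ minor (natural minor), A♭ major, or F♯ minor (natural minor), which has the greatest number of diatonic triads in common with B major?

Triads of B major: B major (I), C♯ minor (ii), D♯ minor (iii), E major (IV), F♯ major (V), G♯ minor (vi), A♯ diminished (vii°).
C♯ minor (natural minor) shares 4: B, C♯m, E, G♯m.
A♭ major shares 0: none.
F♯ minor (natural minor) shares 2: C♯m, E.
The most common triads (4) are shared with C♯ minor.

C♯ minor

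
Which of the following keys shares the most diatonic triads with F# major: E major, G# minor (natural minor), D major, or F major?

G# minor

Triads of F# major: F# major (I), G# minor (ii), A# minor (iii), B major (IV), C# major (V), D# minor (vi), E# diminished (vii°).
E major shares 2: G#m, B.
G# minor (natural minor) shares 4: F#, G#m, B, D#m.
D major shares 0: none.
F major shares 0: none.
The most common triads (4) are shared with G# minor.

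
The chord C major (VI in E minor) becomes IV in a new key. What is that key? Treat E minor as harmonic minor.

The numeral IV denotes a major triad on scale degree 4. With C on degree 4, the tonic of the new key is G.
Degree 4 carries a major triad in major keys, so the destination is G major.
Check: the diatonic triads of G major are G (I), Am (ii), Bm (iii), C (IV), D (V), Em (vi), F#dim (vii°) — C major is indeed IV.

G major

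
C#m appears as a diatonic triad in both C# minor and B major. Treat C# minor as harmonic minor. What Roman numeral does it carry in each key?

i in C# minor; ii in B major

The scale of C# minor (harmonic minor) is C# D# E F# G# A B#; C# is degree 1, and the triad built there (C#-E-G#) is minor, so it is i.
The scale of B major is B C# D# E F# G# A#; C# is degree 2, and the triad built there (C#-E-G#) is minor, so it is ii.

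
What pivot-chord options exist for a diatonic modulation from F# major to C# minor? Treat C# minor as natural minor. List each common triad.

G#m, B

Triads in F# major: F# major (I), G# minor (ii), A# minor (iii), B major (IV), C# major (V), D# minor (vi), E# diminished (vii°).
Triads in C# minor (natural minor): C# minor (i), D# diminished (ii°), E major (III), F# minor (iv), G# minor (v), A major (VI), B major (VII).
Shared triads with their functions: G# minor (ii in F# major, v in C# minor); B major (IV in F# major, VII in C# minor).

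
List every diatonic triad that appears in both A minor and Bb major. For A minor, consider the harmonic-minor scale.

Triads in A minor (harmonic minor): A minor (i), B diminished (ii°), C augmented (III+), D minor (iv), E major (V), F major (VI), G# diminished (vii°).
Triads in Bb major: Bb major (I), C minor (ii), D minor (iii), Eb major (IV), F major (V), G minor (vi), A diminished (vii°).
Shared triads with their functions: D minor (iv in A minor, iii in Bb major); F major (VI in A minor, V in Bb major).

Dm, F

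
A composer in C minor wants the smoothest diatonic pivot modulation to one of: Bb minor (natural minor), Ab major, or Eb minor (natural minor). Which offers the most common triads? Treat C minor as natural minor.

Triads of C minor (natural minor): C minor (i), D diminished (ii°), Eb major (III), F minor (iv), G minor (v), Ab major (VI), Bb major (VII).
Bb minor (natural minor) shares 2: Fm, Ab.
Ab major shares 4: Cm, Eb, Fm, Ab.
Eb minor (natural minor) shares 0: none.
The most common triads (4) are shared with Ab major.

Ab major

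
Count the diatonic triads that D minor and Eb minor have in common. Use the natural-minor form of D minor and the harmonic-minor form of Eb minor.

Diatonic triads of D minor (natural minor): Dm (i), Edim (ii°), F (III), Gm (iv), Am (v), Bb (VI), C (VII).
Diatonic triads of Eb minor (harmonic minor): Ebm (i), Fdim (ii°), Gbaug (III+), Abm (iv), Bb (V), Cb (VI), Ddim (vii°).
Matching root and quality in both lists: Bb.
That gives 1 common triad.

1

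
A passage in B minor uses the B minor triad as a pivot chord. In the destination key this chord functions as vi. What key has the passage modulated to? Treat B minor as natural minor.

The numeral vi denotes a minor triad on scale degree 6. With B on degree 6, the tonic of the new key is D.
Degree 6 carries a minor triad in major keys, so the destination is D major.
Check: the diatonic triads of D major are D (I), Em (ii), F#m (iii), G (IV), A (V), Bm (vi), C#dim (vii°) — B minor is indeed vi.

D major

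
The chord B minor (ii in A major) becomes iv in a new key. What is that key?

F# minor

The numeral iv denotes a minor triad on scale degree 4. With B on degree 4, the tonic of the new key is F#.
Degree 4 carries a minor triad in minor keys, so the destination is F# minor.
Check: the diatonic triads of F# minor (natural minor) are F#m (i), G#dim (ii°), A (III), Bm (iv), C#m (v), D (VI), E (VII) — B minor is indeed iv.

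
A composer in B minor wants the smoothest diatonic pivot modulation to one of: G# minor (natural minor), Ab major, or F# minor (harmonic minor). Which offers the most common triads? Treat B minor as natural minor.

Triads of B minor (natural minor): Bm (i), C#dim (ii°), D (III), Em (iv), F#m (v), G (VI), A (VII).
G# minor (natural minor) shares 0: none.
Ab major shares 0: none.
F# minor (harmonic minor) shares 3: Bm, D, F#m.
The most common triads (3) are shared with F# minor.

F# minor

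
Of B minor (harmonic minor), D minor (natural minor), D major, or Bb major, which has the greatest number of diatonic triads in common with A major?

D major

Triads of A major: A (I), Bm (ii), C#m (iii), D (IV), E (V), F#m (vi), G#dim (vii°).
B minor (harmonic minor) shares 1: Bm.
D minor (natural minor) shares 0: none.
D major shares 4: A, Bm, D, F#m.
Bb major shares 0: none.
The most common triads (4) are shared with D major.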